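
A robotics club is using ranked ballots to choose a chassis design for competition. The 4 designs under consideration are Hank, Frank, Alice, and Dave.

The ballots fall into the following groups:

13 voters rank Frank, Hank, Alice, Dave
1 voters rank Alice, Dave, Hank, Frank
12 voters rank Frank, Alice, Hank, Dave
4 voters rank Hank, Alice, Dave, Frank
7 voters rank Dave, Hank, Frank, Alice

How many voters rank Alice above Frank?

5

Ballots ranking Alice above Frank: 1+4 = 5.
Ballots ranking Frank above Alice: 13+12+7 = 32.
So 5 of 37 voters prefer Alice to Frank.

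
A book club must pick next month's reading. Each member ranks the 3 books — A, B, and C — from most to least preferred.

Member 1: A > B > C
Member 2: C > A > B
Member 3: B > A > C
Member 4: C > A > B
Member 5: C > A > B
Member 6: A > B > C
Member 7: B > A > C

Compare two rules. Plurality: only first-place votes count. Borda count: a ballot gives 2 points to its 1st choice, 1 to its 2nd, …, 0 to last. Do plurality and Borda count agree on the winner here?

Plurality first-place counts: A 2, B 2, C 3 → C.
Borda totals: A 9, B 6, C 6 → A.
The two rules disagree: plurality picks C, Borda picks A.

No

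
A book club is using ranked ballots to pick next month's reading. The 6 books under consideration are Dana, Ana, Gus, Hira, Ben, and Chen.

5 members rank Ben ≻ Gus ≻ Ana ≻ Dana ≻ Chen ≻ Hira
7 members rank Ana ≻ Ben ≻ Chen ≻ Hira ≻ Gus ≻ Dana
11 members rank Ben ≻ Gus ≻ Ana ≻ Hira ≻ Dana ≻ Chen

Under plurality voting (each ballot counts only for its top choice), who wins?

First-place vote totals:
  Dana: 0
  Ana: 7
  Gus: 0
  Hira: 0
  Ben: 16
  Chen: 0
Ben has the most first-place votes.

Ben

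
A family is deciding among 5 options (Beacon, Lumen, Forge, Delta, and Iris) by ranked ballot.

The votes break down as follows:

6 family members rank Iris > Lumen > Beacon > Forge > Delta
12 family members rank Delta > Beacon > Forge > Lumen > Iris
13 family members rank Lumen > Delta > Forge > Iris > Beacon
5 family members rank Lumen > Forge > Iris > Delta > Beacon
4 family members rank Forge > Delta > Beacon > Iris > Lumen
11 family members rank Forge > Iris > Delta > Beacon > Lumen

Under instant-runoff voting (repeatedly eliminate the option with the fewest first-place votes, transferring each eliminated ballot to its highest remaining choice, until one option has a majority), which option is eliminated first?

Beacon

Round 1: Lumen 18, Forge 15, Delta 12, Iris 6, Beacon 0. Beacon has the fewest and is eliminated.
Round 2: Lumen 18, Forge 15, Delta 12, Iris 6. Iris has the fewest and is eliminated.
Round 3: Lumen 24, Forge 15, Delta 12. Delta has the fewest and is eliminated.
Round 4: Forge 27, Lumen 24. Forge has a majority.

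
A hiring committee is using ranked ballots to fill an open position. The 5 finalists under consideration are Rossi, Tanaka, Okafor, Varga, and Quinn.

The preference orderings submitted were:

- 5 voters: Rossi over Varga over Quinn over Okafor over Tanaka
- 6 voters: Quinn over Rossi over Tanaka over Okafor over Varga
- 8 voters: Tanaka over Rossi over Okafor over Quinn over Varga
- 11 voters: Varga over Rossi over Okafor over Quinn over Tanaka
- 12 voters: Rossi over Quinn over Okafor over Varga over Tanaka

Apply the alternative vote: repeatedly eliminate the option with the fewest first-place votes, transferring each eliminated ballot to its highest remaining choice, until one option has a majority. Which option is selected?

Round 1: Rossi 17, Varga 11, Tanaka 8, Quinn 6, Okafor 0. Okafor has the fewest and is eliminated.
Round 2: Rossi 17, Varga 11, Tanaka 8, Quinn 6. Quinn has the fewest and is eliminated.
Round 3: Rossi 23, Varga 11, Tanaka 8. Rossi has a majority.

Rossi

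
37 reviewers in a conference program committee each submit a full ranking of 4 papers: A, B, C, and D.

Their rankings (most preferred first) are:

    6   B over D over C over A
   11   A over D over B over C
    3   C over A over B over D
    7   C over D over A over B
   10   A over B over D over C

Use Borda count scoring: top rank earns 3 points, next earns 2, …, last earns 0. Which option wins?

A

Borda scores:
  A: 6·0 + 11·3 + 3·2 + 7·1 + 10·3 = 76
  B: 6·3 + 11·1 + 3·1 + 7·0 + 10·2 = 52
  C: 6·1 + 11·0 + 3·3 + 7·3 + 10·0 = 36
  D: 6·2 + 11·2 + 3·0 + 7·2 + 10·1 = 58
A has the highest total.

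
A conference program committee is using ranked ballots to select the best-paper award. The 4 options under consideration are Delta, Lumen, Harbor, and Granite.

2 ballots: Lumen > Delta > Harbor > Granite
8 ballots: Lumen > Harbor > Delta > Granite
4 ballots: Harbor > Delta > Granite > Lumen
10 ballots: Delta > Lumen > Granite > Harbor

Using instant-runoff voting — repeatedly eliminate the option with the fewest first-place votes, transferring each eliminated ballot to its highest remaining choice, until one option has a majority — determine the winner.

Round 1: Delta 10, Lumen 10, Harbor 4, Granite 0. Granite has the fewest and is eliminated.
Round 2: Delta 10, Lumen 10, Harbor 4. Harbor has the fewest and is eliminated.
Round 3: Delta 14, Lumen 10. Delta has a majority.

Delta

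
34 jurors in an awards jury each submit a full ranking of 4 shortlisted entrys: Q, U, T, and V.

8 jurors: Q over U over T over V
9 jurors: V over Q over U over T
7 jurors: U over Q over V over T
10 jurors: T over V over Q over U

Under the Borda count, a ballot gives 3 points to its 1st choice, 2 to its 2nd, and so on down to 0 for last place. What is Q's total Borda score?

66

Borda scores:
  Q: 8·3 + 9·2 + 7·2 + 10·1 = 66
  U: 8·2 + 9·1 + 7·3 + 10·0 = 46
  T: 8·1 + 9·0 + 7·0 + 10·3 = 38
  V: 8·0 + 9·3 + 7·1 + 10·2 = 54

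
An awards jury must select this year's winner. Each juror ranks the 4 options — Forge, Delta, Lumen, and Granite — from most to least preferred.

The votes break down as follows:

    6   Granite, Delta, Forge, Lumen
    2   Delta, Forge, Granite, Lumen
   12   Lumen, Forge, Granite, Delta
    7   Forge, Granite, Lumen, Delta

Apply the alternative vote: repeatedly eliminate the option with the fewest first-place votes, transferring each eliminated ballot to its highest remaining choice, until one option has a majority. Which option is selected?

Round 1: Lumen 12, Forge 7, Granite 6, Delta 2. Delta has the fewest and is eliminated.
Round 2: Lumen 12, Forge 9, Granite 6. Granite has the fewest and is eliminated.
Round 3: Forge 15, Lumen 12. Forge has a majority.

Forge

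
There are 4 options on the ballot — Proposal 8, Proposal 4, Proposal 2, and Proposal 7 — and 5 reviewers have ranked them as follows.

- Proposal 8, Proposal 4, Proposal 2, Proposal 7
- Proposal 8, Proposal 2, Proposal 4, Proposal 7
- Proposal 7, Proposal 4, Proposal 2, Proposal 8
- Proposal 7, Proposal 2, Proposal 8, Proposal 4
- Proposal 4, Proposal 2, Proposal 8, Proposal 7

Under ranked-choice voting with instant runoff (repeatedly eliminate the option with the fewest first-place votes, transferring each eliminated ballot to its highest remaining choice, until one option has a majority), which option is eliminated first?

Round 1: Proposal 8 2, Proposal 7 2, Proposal 4 1, Proposal 2 0. Proposal 2 has the fewest and is eliminated.
Round 2: Proposal 8 2, Proposal 7 2, Proposal 4 1. Proposal 4 has the fewest and is eliminated.
Round 3: Proposal 8 3, Proposal 7 2. Proposal 8 has a majority.

Proposal 2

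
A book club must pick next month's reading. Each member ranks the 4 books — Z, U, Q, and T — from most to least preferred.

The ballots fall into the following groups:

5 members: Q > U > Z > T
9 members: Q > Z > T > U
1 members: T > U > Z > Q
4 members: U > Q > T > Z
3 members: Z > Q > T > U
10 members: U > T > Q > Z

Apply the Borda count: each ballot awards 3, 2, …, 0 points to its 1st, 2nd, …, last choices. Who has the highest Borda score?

Q

Borda scores:
  Z: 5·1 + 9·2 + 1 + 4·0 + 3·3 + 10·0 = 33
  U: 5·2 + 9·0 + 2 + 4·3 + 3·0 + 10·3 = 54
  Q: 5·3 + 9·3 + 0 + 4·2 + 3·2 + 10·1 = 66
  T: 5·0 + 9·1 + 3 + 4·1 + 3·1 + 10·2 = 39
Q has the highest total.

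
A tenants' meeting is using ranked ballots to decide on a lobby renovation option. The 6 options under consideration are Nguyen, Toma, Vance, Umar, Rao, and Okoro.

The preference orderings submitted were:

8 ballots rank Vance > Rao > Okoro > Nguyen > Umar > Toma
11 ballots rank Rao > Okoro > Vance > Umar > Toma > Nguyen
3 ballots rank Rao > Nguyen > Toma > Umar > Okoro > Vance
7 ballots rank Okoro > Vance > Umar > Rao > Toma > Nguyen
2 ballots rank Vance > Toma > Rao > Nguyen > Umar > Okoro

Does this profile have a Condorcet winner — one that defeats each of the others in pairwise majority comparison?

No

Head-to-head results (31 voters total):
Nguyen vs Toma: Toma wins 20–11.
Nguyen vs Vance: Vance wins 28–3.
Nguyen vs Umar: Umar wins 18–13.
Nguyen vs Rao: Rao wins 31–0.
Nguyen vs Okoro: Okoro wins 26–5.
Toma vs Vance: Vance wins 28–3.
Toma vs Umar: Umar wins 26–5.
Toma vs Rao: Rao wins 29–2.
Toma vs Okoro: Okoro wins 26–5.
Vance vs Umar: Vance wins 28–3.
Vance vs Rao: Vance wins 17–14.
Vance vs Okoro: Okoro wins 21–10.
Umar vs Rao: Rao wins 24–7.
Umar vs Okoro: Okoro wins 26–5.
Rao vs Okoro: Rao wins 24–7.
No candidate beats all others: Vance beats Rao beats Okoro beats Vance, a majority cycle.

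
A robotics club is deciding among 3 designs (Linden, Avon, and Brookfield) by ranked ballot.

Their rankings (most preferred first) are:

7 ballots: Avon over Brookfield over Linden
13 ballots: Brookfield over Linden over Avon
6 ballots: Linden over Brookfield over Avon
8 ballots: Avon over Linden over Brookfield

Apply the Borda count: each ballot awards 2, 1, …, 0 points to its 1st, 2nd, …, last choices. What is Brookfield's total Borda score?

39

Borda scores:
  Linden: 7·0 + 13·1 + 6·2 + 8·1 = 33
  Avon: 7·2 + 13·0 + 6·0 + 8·2 = 30
  Brookfield: 7·1 + 13·2 + 6·1 + 8·0 = 39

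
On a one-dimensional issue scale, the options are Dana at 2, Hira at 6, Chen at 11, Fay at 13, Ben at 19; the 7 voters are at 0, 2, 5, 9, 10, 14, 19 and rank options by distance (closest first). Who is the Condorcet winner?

With single-peaked preferences on a line, the Condorcet winner is the candidate closest to the median voter.
The median voter (position 9) is closest to Chen at 11.
Check: Chen vs Hira — voters closer to Chen: 4 of 7.

Chen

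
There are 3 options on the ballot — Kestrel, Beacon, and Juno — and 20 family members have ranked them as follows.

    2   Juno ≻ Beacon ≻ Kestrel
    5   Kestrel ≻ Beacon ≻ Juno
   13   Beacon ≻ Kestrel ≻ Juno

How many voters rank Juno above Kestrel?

2

Ballots ranking Juno above Kestrel: 2.
Ballots ranking Kestrel above Juno: 5+13 = 18.
So 2 of 20 voters prefer Juno to Kestrel.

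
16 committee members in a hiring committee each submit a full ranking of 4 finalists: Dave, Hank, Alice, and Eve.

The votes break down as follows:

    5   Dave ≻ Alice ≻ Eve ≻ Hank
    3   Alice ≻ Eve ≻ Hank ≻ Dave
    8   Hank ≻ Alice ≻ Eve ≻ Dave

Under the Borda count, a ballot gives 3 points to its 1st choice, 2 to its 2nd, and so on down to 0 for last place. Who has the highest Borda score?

Borda scores:
  Dave: 5·3 + 3·0 + 8·0 = 15
  Hank: 5·0 + 3·1 + 8·3 = 27
  Alice: 5·2 + 3·3 + 8·2 = 35
  Eve: 5·1 + 3·2 + 8·1 = 19
Alice has the highest total.

Alice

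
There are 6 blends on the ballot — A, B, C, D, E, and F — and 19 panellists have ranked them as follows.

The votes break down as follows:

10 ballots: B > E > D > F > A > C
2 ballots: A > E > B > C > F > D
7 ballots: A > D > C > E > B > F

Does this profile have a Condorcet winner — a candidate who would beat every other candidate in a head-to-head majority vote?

Yes

Head-to-head results (19 voters total):
A vs B: B wins 10–9.
A vs C: A wins 19–0.
A vs D: D wins 10–9.
A vs E: E wins 10–9.
A vs F: F wins 10–9.
B vs C: B wins 12–7.
B vs D: B wins 12–7.
B vs E: B wins 10–9.
B vs F: B wins 19–0.
C vs D: D wins 17–2.
C vs E: E wins 12–7.
C vs F: F wins 10–9.
D vs E: E wins 12–7.
D vs F: D wins 17–2.
E vs F: E wins 19–0.
B beats each rival — A (10–9), C (12–7), D (12–7), E (10–9), F (19–0) — so B is the Condorcet winner.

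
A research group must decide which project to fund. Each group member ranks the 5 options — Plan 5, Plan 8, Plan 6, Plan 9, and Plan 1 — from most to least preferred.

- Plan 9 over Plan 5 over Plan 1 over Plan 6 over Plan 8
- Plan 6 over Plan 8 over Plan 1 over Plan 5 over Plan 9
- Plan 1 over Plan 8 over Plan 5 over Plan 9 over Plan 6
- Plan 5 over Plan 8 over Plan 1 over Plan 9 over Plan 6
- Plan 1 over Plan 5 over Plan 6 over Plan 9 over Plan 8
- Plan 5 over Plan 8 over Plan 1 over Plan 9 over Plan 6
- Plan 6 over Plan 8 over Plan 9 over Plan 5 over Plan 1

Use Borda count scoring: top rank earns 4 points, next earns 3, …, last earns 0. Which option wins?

Borda scores:
  Plan 5: 3 + 1 + 2 + 4 + 3 + 4 + 1 = 18
  Plan 8: 0 + 3 + 3 + 3 + 0 + 3 + 3 = 15
  Plan 6: 1 + 4 + 0 + 0 + 2 + 0 + 4 = 11
  Plan 9: 4 + 0 + 1 + 1 + 1 + 1 + 2 = 10
  Plan 1: 2 + 2 + 4 + 2 + 4 + 2 + 0 = 16
Plan 5 has the highest total.

Plan 5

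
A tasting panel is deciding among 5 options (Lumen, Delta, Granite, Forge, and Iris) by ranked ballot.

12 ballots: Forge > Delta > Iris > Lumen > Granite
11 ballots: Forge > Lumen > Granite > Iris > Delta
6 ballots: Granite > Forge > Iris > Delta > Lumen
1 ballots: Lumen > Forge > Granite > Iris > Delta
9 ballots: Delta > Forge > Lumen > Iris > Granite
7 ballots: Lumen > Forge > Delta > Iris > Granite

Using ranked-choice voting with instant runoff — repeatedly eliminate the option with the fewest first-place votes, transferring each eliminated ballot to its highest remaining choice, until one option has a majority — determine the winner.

Round 1: Forge 23, Delta 9, Lumen 8, Granite 6, Iris 0. Iris has the fewest and is eliminated.
Round 2: Forge 23, Delta 9, Lumen 8, Granite 6. Granite has the fewest and is eliminated.
Round 3: Forge 29, Delta 9, Lumen 8. Forge has a majority.

Forge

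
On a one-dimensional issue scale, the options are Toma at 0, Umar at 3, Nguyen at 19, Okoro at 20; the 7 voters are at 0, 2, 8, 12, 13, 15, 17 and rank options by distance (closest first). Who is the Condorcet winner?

Nguyen

With single-peaked preferences on a line, the Condorcet winner is the candidate closest to the median voter.
The median voter (position 12) is closest to Nguyen at 19.
Check: Nguyen vs Toma — voters closer to Nguyen: 4 of 7.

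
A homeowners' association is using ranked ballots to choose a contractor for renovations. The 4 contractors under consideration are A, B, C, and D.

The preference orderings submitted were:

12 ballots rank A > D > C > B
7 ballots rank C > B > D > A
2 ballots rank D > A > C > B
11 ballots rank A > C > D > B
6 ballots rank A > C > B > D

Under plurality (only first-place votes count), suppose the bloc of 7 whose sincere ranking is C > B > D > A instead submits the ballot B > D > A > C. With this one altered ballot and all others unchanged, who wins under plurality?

First-place totals with the altered ballot: A 29, B 7, C 0, D 2.
The winner is unchanged: still A.

A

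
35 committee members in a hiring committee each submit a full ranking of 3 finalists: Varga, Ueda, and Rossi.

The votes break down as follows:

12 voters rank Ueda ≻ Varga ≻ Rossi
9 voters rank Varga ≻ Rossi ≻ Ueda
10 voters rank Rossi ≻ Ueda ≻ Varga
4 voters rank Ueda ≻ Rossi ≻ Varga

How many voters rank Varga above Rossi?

Ballots ranking Varga above Rossi: 12+9 = 21.
Ballots ranking Rossi above Varga: 10+4 = 14.
So 21 of 35 voters prefer Varga to Rossi.

21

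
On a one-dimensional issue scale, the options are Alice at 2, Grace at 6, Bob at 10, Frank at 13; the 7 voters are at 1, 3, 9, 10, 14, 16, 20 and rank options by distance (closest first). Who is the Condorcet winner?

Bob

With single-peaked preferences on a line, the Condorcet winner is the candidate closest to the median voter.
The median voter (position 10) is closest to Bob at 10.
Check: Bob vs Frank — voters closer to Bob: 4 of 7.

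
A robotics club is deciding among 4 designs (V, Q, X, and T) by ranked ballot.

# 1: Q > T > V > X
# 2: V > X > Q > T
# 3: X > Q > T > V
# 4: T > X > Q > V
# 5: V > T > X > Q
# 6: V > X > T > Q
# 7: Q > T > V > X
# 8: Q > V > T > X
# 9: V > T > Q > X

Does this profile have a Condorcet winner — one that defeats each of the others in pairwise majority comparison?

No

Head-to-head results (9 voters total):
V vs Q: Q wins 5–4.
V vs X: V wins 7–2.
V vs T: V wins 5–4.
Q vs X: X wins 5–4.
Q vs T: Q wins 5–4.
X vs T: T wins 6–3.
No candidate beats all others: V beats X beats Q beats V, a majority cycle.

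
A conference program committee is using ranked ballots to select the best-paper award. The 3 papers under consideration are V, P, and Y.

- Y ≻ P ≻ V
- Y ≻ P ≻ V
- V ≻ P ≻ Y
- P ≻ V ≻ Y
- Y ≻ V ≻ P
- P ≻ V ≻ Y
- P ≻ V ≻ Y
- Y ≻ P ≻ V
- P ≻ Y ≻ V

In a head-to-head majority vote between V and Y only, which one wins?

Y

Ballots ranking V above Y: 4.
Ballots ranking Y above V: 5.
Y wins the head-to-head, 5–4.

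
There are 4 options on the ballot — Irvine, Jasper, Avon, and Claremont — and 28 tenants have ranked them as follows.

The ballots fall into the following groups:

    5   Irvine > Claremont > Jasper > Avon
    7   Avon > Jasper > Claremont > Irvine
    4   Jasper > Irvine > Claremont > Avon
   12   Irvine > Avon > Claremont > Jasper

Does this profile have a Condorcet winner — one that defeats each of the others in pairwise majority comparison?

Head-to-head results (28 voters total):
Irvine vs Jasper: Irvine wins 17–11.
Irvine vs Avon: Irvine wins 21–7.
Irvine vs Claremont: Irvine wins 21–7.
Jasper vs Avon: Avon wins 19–9.
Jasper vs Claremont: Claremont wins 17–11.
Avon vs Claremont: Avon wins 19–9.
Irvine beats each rival — Jasper (17–11), Avon (21–7), Claremont (21–7) — so Irvine is the Condorcet winner.

Yes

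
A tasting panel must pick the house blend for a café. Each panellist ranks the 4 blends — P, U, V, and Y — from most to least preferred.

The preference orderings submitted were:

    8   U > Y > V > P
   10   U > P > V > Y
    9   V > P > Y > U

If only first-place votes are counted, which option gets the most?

First-place vote totals:
  P: 0
  U: 18
  V: 9
  Y: 0
U has the most first-place votes.

U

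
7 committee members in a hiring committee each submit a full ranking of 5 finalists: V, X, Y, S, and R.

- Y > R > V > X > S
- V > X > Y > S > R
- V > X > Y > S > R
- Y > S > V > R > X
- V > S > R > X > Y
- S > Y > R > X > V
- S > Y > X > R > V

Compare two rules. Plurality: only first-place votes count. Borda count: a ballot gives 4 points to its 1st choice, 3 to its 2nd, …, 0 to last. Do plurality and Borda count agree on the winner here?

Plurality first-place counts: V 3, X 0, Y 2, S 2, R 0 → V.
Borda totals: V 16, X 11, Y 18, S 16, R 9 → Y.
The two rules disagree: plurality picks V, Borda picks Y.

No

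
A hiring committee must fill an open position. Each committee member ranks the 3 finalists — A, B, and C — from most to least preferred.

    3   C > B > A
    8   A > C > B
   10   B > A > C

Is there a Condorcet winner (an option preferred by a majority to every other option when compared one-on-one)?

No

Head-to-head results (21 voters total):
A vs B: B wins 13–8.
A vs C: A wins 18–3.
B vs C: C wins 11–10.
No candidate beats all others: A beats C beats B beats A, a majority cycle.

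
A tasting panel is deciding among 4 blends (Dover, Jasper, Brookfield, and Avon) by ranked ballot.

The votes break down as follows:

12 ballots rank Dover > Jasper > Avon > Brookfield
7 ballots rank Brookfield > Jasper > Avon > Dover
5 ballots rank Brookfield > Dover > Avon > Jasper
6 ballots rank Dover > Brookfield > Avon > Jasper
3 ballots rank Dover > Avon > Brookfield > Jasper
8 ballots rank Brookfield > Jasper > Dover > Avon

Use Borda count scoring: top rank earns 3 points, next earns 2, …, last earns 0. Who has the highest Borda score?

Borda scores:
  Dover: 12·3 + 7·0 + 5·2 + 6·3 + 3·3 + 8·1 = 81
  Jasper: 12·2 + 7·2 + 5·0 + 6·0 + 3·0 + 8·2 = 54
  Brookfield: 12·0 + 7·3 + 5·3 + 6·2 + 3·1 + 8·3 = 75
  Avon: 12·1 + 7·1 + 5·1 + 6·1 + 3·2 + 8·0 = 36
Dover has the highest total.

Dover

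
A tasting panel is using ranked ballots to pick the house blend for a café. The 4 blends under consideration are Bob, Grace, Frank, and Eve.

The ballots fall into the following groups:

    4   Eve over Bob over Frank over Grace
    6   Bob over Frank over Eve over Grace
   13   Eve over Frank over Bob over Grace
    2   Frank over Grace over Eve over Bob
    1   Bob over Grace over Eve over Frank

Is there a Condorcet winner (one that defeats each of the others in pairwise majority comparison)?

Head-to-head results (26 voters total):
Bob vs Grace: Bob wins 24–2.
Bob vs Frank: Frank wins 15–11.
Bob vs Eve: Eve wins 19–7.
Grace vs Frank: Frank wins 25–1.
Grace vs Eve: Eve wins 23–3.
Frank vs Eve: Eve wins 18–8.
Eve beats each rival — Bob (19–7), Grace (23–3), Frank (18–8) — so Eve is the Condorcet winner.

Yes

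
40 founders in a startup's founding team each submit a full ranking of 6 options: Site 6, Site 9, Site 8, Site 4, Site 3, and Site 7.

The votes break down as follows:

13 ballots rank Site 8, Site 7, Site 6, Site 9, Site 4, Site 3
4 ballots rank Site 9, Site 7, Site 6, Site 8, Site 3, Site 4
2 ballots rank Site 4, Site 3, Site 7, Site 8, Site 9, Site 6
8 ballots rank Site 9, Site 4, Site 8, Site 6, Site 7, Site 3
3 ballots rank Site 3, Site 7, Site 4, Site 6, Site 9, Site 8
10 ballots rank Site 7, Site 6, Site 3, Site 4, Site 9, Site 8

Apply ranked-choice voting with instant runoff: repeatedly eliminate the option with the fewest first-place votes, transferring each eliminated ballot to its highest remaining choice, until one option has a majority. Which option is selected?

Round 1: Site 8 13, Site 9 12, Site 7 10, Site 3 3, Site 4 2, Site 6 0. Site 6 has the fewest and is eliminated.
Round 2: Site 8 13, Site 9 12, Site 7 10, Site 3 3, Site 4 2. Site 4 has the fewest and is eliminated.
Round 3: Site 8 13, Site 9 12, Site 7 10, Site 3 5. Site 3 has the fewest and is eliminated.
Round 4: Site 7 15, Site 8 13, Site 9 12. Site 9 has the fewest and is eliminated.
Round 5: Site 8 21, Site 7 19. Site 8 has a majority.

Site 8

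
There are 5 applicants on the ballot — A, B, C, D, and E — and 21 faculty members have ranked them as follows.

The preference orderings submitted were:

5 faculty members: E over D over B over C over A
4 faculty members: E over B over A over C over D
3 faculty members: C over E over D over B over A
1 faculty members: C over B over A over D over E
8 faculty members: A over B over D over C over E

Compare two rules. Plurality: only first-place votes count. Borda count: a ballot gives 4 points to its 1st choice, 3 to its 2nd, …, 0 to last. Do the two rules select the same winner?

No

Plurality first-place counts: A 8, B 0, C 4, D 0, E 9 → E.
Borda totals: A 42, B 52, C 33, D 38, E 45 → B.
The two rules disagree: plurality picks E, Borda picks B.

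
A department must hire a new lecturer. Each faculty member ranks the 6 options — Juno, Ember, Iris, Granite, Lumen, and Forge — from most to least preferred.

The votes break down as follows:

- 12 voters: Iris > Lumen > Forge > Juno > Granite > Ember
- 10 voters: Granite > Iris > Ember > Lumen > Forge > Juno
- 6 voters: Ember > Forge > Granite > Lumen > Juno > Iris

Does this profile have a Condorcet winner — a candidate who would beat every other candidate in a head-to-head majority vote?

Head-to-head results (28 voters total):
Juno vs Ember: Ember wins 16–12.
Juno vs Iris: Iris wins 22–6.
Juno vs Granite: Granite wins 16–12.
Juno vs Lumen: Lumen wins 28–0.
Juno vs Forge: Forge wins 28–0.
Ember vs Iris: Iris wins 22–6.
Ember vs Granite: Granite wins 22–6.
Ember vs Lumen: Ember wins 16–12.
Ember vs Forge: Ember wins 16–12.
Iris vs Granite: Granite wins 16–12.
Iris vs Lumen: Iris wins 22–6.
Iris vs Forge: Iris wins 22–6.
Granite vs Lumen: Granite wins 16–12.
Granite vs Forge: Forge wins 18–10.
Lumen vs Forge: Lumen wins 22–6.
No candidate beats all others: Ember beats Forge beats Granite beats Ember, a majority cycle.

No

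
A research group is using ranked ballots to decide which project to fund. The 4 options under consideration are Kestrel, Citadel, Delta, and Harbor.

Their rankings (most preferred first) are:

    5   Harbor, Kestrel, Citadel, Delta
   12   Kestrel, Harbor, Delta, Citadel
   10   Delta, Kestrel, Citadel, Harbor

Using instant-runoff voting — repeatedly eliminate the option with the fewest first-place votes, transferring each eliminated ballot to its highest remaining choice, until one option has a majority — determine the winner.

Kestrel

Round 1: Kestrel 12, Delta 10, Harbor 5, Citadel 0. Citadel has the fewest and is eliminated.
Round 2: Kestrel 12, Delta 10, Harbor 5. Harbor has the fewest and is eliminated.
Round 3: Kestrel 17, Delta 10. Kestrel has a majority.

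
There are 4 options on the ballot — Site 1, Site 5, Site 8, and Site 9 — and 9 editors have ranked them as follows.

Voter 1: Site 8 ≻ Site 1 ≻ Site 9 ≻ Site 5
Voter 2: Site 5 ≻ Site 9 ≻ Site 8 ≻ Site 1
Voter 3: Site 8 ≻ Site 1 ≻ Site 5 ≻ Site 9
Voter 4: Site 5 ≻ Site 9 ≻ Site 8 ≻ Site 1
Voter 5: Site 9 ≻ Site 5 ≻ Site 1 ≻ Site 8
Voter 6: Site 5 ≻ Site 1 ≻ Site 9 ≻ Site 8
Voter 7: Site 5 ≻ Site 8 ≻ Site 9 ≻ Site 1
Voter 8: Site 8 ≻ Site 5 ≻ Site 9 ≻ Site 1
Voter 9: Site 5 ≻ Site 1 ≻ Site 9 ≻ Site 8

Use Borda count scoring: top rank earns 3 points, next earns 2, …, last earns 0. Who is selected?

Borda scores:
  Site 1: 2 + 0 + 2 + 0 + 1 + 2 + 0 + 0 + 2 = 9
  Site 5: 0 + 3 + 1 + 3 + 2 + 3 + 3 + 2 + 3 = 20
  Site 8: 3 + 1 + 3 + 1 + 0 + 0 + 2 + 3 + 0 = 13
  Site 9: 1 + 2 + 0 + 2 + 3 + 1 + 1 + 1 + 1 = 12
Site 5 has the highest total.

Site 5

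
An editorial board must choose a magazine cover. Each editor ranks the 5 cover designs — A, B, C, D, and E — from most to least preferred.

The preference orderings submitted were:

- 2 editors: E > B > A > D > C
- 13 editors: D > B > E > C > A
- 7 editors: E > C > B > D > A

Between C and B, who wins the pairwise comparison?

B

Ballots ranking C above B: 7.
Ballots ranking B above C: 2+13 = 15.
B wins the head-to-head, 15–7.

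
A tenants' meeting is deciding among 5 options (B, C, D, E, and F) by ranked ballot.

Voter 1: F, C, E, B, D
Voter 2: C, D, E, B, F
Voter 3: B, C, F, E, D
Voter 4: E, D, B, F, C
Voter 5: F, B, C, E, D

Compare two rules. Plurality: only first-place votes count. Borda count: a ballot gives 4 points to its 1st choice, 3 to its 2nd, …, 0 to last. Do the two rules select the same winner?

No

Plurality first-place counts: B 1, C 1, D 0, E 1, F 2 → F.
Borda totals: B 11, C 12, D 6, E 10, F 11 → C.
The two rules disagree: plurality picks F, Borda picks C.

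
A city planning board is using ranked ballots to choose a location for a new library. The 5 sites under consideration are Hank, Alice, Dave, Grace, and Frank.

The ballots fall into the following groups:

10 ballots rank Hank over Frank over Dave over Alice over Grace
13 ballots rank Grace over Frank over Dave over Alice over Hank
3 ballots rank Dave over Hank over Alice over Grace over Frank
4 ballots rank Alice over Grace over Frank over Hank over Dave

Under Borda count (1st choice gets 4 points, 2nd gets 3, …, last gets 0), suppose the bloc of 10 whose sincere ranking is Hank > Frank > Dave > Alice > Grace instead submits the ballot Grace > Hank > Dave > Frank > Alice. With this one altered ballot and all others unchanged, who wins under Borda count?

Grace

Borda totals with the altered ballot: Hank 43, Alice 35, Dave 58, Grace 107, Frank 57.
The switch changes the winner from Frank to Grace.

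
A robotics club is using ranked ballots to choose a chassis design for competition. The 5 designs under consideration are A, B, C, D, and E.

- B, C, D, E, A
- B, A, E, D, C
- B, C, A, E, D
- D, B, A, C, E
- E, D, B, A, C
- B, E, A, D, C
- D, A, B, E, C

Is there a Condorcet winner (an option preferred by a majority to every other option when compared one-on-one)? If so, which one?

B

Head-to-head results (7 voters total):
A vs B: B wins 6–1.
A vs C: A wins 5–2.
A vs D: D wins 4–3.
A vs E: A wins 4–3.
B vs C: B wins 7–0.
B vs D: B wins 4–3.
B vs E: B wins 6–1.
C vs D: D wins 5–2.
C vs E: E wins 4–3.
D vs E: E wins 4–3.
B beats each rival — A (6–1), C (7–0), D (4–3), E (6–1) — so B is the Condorcet winner.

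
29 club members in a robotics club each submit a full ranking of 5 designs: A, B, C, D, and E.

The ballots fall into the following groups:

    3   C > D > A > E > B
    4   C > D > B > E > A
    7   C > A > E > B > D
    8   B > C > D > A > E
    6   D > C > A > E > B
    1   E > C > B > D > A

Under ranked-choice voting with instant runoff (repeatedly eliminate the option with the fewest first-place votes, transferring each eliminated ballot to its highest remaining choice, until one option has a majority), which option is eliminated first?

Round 1: C 14, B 8, D 6, E 1, A 0. A has the fewest and is eliminated.
Round 2: C 14, B 8, D 6, E 1. E has the fewest and is eliminated.
Round 3: C 15, B 8, D 6. C has a majority.

A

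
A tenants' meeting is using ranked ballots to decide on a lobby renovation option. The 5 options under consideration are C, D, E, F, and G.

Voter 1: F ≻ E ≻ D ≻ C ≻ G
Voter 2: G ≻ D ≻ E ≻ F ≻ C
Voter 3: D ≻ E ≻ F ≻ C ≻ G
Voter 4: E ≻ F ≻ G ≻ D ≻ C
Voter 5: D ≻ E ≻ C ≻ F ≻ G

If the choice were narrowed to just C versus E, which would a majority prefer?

E

Ballots ranking C above E: 0.
Ballots ranking E above C: 5.
E wins the head-to-head, 5–0.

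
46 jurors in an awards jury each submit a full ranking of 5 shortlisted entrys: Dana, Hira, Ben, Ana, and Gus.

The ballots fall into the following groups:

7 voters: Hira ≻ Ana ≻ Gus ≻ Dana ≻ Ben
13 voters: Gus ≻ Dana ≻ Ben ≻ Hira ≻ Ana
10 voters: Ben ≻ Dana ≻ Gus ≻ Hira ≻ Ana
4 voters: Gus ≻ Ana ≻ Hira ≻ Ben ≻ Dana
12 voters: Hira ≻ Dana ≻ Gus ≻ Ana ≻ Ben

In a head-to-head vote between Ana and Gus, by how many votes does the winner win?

32

Ballots ranking Ana above Gus: 7.
Ballots ranking Gus above Ana: 13+10+4+12 = 39.
Gus wins 39–7, a margin of 32.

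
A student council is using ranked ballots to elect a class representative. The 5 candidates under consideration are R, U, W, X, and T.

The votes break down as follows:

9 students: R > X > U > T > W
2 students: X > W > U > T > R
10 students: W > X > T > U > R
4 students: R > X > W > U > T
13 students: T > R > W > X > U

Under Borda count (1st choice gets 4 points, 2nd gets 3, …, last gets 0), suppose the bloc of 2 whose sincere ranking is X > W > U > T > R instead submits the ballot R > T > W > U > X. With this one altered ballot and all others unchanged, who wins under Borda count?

Borda totals with the altered ballot: R 99, U 34, W 78, X 82, T 87.
The winner is unchanged: still R.

R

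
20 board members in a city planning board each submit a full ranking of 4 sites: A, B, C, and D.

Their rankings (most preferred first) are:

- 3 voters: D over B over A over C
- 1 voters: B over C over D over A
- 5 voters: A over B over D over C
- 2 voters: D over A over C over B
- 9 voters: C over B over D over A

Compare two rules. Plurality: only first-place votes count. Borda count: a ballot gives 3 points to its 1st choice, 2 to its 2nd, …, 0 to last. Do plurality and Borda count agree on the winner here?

No

Plurality first-place counts: A 5, B 1, C 9, D 5 → C.
Borda totals: A 22, B 37, C 31, D 30 → B.
The two rules disagree: plurality picks C, Borda picks B.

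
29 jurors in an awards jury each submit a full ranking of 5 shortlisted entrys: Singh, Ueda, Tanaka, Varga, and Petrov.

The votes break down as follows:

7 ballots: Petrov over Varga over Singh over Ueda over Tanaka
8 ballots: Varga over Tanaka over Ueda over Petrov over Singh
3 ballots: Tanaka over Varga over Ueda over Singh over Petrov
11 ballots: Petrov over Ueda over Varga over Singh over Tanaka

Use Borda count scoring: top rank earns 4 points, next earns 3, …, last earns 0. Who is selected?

Varga

Borda scores:
  Singh: 7·2 + 8·0 + 3·1 + 11·1 = 28
  Ueda: 7·1 + 8·2 + 3·2 + 11·3 = 62
  Tanaka: 7·0 + 8·3 + 3·4 + 11·0 = 36
  Varga: 7·3 + 8·4 + 3·3 + 11·2 = 84
  Petrov: 7·4 + 8·1 + 3·0 + 11·4 = 80
Varga has the highest total.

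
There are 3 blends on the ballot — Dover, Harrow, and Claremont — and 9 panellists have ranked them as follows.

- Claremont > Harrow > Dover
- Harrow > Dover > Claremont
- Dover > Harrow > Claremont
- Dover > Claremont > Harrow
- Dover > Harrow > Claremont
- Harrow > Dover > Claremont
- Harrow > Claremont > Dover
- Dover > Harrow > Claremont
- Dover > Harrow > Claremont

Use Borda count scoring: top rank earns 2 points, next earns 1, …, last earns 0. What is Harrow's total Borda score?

11

Borda scores:
  Dover: 0 + 1 + 2 + 2 + 2 + 1 + 0 + 2 + 2 = 12
  Harrow: 1 + 2 + 1 + 0 + 1 + 2 + 2 + 1 + 1 = 11
  Claremont: 2 + 0 + 0 + 1 + 0 + 0 + 1 + 0 + 0 = 4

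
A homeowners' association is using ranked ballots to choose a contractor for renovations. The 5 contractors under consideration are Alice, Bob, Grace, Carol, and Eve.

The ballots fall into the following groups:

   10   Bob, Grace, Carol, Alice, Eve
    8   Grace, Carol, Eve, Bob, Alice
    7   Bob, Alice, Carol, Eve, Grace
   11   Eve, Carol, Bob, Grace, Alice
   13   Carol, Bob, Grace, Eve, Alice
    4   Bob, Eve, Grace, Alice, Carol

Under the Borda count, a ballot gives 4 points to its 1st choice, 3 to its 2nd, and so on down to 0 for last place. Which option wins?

Bob

Borda scores:
  Alice: 10·1 + 8·0 + 7·3 + 11·0 + 13·0 + 4·1 = 35
  Bob: 10·4 + 8·1 + 7·4 + 11·2 + 13·3 + 4·4 = 153
  Grace: 10·3 + 8·4 + 7·0 + 11·1 + 13·2 + 4·2 = 107
  Carol: 10·2 + 8·3 + 7·2 + 11·3 + 13·4 + 4·0 = 143
  Eve: 10·0 + 8·2 + 7·1 + 11·4 + 13·1 + 4·3 = 92
Bob has the highest total.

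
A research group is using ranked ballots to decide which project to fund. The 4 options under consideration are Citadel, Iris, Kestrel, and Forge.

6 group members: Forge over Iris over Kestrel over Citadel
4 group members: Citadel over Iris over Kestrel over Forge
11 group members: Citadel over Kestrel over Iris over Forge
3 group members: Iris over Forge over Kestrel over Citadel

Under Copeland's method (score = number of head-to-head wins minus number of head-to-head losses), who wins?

Pairwise results:
  Citadel vs Iris: Citadel wins 15–9.
  Citadel vs Kestrel: Citadel wins 15–9.
  Citadel vs Forge: Citadel wins 15–9.
  Iris vs Kestrel: Iris wins 13–11.
  Iris vs Forge: Iris wins 18–6.
  Kestrel vs Forge: Kestrel wins 15–9.
Copeland scores (wins − losses):
  Citadel: 3 − 0 = 3
  Iris: 2 − 1 = 1
  Kestrel: 1 − 2 = -1
  Forge: 0 − 3 = -3
Citadel has the best Copeland score.

Citadel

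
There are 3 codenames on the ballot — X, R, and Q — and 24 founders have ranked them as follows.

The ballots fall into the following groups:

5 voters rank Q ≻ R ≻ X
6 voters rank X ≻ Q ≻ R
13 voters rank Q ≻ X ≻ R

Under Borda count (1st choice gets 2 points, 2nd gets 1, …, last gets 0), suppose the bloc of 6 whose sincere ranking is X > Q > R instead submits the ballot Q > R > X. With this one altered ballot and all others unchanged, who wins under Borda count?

Borda totals with the altered ballot: X 13, R 11, Q 48.
The winner is unchanged: still Q.

Q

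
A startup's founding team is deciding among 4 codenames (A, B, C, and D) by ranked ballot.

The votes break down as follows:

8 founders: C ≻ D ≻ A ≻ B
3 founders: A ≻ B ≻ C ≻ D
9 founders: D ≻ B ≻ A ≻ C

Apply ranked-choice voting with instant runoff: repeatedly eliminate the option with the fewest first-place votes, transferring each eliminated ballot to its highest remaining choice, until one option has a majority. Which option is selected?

Round 1: D 9, C 8, A 3, B 0. B has the fewest and is eliminated.
Round 2: D 9, C 8, A 3. A has the fewest and is eliminated.
Round 3: C 11, D 9. C has a majority.

C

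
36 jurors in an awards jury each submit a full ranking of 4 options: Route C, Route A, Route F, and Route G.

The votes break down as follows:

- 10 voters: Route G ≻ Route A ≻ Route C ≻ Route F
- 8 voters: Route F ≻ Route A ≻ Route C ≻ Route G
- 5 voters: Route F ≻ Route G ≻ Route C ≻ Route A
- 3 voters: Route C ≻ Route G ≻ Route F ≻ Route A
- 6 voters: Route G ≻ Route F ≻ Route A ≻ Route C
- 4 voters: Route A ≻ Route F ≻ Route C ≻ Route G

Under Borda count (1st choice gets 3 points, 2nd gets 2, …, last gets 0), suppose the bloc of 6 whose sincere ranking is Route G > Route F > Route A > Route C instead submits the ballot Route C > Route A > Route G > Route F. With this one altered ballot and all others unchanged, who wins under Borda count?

Route A

Borda totals with the altered ballot: Route C 54, Route A 60, Route F 50, Route G 52.
The switch changes the winner from Route G to Route A.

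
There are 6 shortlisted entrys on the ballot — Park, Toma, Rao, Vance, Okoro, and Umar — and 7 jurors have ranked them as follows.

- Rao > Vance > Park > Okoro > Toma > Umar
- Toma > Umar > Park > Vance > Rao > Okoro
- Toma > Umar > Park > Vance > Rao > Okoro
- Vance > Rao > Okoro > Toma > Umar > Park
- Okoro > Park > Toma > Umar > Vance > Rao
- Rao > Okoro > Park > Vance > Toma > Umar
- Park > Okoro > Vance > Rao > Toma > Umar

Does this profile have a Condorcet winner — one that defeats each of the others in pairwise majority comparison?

Head-to-head results (7 voters total):
Park vs Toma: Park wins 4–3.
Park vs Rao: Park wins 4–3.
Park vs Vance: Park wins 5–2.
Park vs Okoro: Park wins 4–3.
Park vs Umar: Park wins 4–3.
Toma vs Rao: Rao wins 4–3.
Toma vs Vance: Vance wins 4–3.
Toma vs Okoro: Okoro wins 5–2.
Toma vs Umar: Toma wins 7–0.
Rao vs Vance: Vance wins 5–2.
Rao vs Okoro: Rao wins 5–2.
Rao vs Umar: Rao wins 4–3.
Vance vs Okoro: Vance wins 4–3.
Vance vs Umar: Vance wins 4–3.
Okoro vs Umar: Okoro wins 5–2.
Park beats each rival — Toma (4–3), Rao (4–3), Vance (5–2), Okoro (4–3), Umar (4–3) — so Park is the Condorcet winner.

Yes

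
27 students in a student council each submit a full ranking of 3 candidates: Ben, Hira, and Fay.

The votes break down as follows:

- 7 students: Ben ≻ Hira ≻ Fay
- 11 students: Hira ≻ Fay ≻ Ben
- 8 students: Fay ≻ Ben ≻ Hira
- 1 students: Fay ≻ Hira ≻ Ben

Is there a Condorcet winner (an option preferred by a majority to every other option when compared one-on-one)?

No

Head-to-head results (27 voters total):
Ben vs Hira: Ben wins 15–12.
Ben vs Fay: Fay wins 20–7.
Hira vs Fay: Hira wins 18–9.
No candidate beats all others: Ben beats Hira beats Fay beats Ben, a majority cycle.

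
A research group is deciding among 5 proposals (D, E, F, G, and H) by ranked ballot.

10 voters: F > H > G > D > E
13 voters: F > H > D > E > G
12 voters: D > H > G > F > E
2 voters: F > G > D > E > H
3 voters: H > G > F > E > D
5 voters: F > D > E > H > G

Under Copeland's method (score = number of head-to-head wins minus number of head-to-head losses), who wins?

Pairwise results:
  D vs E: D wins 42–3.
  D vs F: F wins 33–12.
  D vs G: D wins 30–15.
  D vs H: H wins 26–19.
  E vs F: F wins 45–0.
  E vs G: G wins 27–18.
  E vs H: H wins 38–7.
  F vs G: F wins 30–15.
  F vs H: F wins 30–15.
  G vs H: H wins 43–2.
Copeland scores (wins − losses):
  D: 2 − 2 = 0
  E: 0 − 4 = -4
  F: 4 − 0 = 4
  G: 1 − 3 = -2
  H: 3 − 1 = 2
F has the best Copeland score.

F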